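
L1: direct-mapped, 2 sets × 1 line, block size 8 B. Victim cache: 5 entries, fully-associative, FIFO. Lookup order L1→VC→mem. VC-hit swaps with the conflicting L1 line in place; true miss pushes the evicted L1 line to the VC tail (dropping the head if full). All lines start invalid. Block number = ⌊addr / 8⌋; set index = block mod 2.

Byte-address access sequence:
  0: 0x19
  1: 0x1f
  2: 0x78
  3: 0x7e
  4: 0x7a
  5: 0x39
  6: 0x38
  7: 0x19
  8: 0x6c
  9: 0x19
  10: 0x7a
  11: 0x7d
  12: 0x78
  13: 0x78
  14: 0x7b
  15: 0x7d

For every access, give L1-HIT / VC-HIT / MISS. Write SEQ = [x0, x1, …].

0: 0x19 (blk 3, set 1) → MISS  vc=[]
1: 0x1f (blk 3, set 1) → L1-HIT  vc=[]
2: 0x78 (blk 15, set 1) → MISS  vc=[3]
3: 0x7e (blk 15, set 1) → L1-HIT  vc=[3]
4: 0x7a (blk 15, set 1) → L1-HIT  vc=[3]
5: 0x39 (blk 7, set 1) → MISS  vc=[3, 15]
6: 0x38 (blk 7, set 1) → L1-HIT  vc=[3, 15]
7: 0x19 (blk 3, set 1) → VC-HIT  vc=[7, 15]
8: 0x6c (blk 13, set 1) → MISS  vc=[7, 15, 3]
9: 0x19 (blk 3, set 1) → VC-HIT  vc=[7, 15, 13]
10: 0x7a (blk 15, set 1) → VC-HIT  vc=[7, 3, 13]
11: 0x7d (blk 15, set 1) → L1-HIT  vc=[7, 3, 13]
12: 0x78 (blk 15, set 1) → L1-HIT  vc=[7, 3, 13]
13: 0x78 (blk 15, set 1) → L1-HIT  vc=[7, 3, 13]
14: 0x7b (blk 15, set 1) → L1-HIT  vc=[7, 3, 13]
15: 0x7d (blk 15, set 1) → L1-HIT  vc=[7, 3, 13]

SEQ = [MISS, L1-HIT, MISS, L1-HIT, L1-HIT, MISS, L1-HIT, VC-HIT, MISS, VC-HIT, VC-HIT, L1-HIT, L1-HIT, L1-HIT, L1-HIT, L1-HIT]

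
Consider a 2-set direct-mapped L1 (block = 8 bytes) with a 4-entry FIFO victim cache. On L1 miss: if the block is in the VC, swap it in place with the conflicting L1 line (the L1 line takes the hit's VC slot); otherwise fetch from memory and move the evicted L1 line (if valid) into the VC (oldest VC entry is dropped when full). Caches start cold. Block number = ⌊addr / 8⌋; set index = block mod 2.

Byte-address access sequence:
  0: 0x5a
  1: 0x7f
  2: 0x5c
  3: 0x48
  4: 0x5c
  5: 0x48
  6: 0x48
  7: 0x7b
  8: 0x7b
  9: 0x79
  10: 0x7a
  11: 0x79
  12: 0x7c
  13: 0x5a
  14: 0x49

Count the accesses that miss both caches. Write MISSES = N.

#0 0x5a→b11/s1 MISS; vc=[]
#1 0x7f→b15/s1 MISS; vc=[11]
#2 0x5c→b11/s1 VC-HIT; vc=[15]
#3 0x48→b9/s1 MISS; vc=[15,11]
#4 0x5c→b11/s1 VC-HIT; vc=[15,9]
#5 0x48→b9/s1 VC-HIT; vc=[15,11]
#6 0x48→b9/s1 L1-HIT; vc=[15,11]
#7 0x7b→b15/s1 VC-HIT; vc=[9,11]
#8 0x7b→b15/s1 L1-HIT; vc=[9,11]
#9 0x79→b15/s1 L1-HIT; vc=[9,11]
#10 0x7a→b15/s1 L1-HIT; vc=[9,11]
#11 0x79→b15/s1 L1-HIT; vc=[9,11]
#12 0x7c→b15/s1 L1-HIT; vc=[9,11]
#13 0x5a→b11/s1 VC-HIT; vc=[9,15]
#14 0x49→b9/s1 VC-HIT; vc=[11,15]

MISSES = 3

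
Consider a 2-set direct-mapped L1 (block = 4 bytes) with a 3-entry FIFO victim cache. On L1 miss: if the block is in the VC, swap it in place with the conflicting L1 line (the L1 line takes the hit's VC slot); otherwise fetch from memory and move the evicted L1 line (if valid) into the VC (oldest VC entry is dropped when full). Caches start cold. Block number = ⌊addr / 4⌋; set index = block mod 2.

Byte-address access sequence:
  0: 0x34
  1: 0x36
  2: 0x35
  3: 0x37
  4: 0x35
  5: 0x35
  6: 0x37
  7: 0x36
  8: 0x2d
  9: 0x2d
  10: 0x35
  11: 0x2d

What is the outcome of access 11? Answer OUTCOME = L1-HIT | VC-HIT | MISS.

0: 0x34 (blk 13, set 1) → MISS  vc=[]
1: 0x36 (blk 13, set 1) → L1-HIT  vc=[]
2: 0x35 (blk 13, set 1) → L1-HIT  vc=[]
3: 0x37 (blk 13, set 1) → L1-HIT  vc=[]
4: 0x35 (blk 13, set 1) → L1-HIT  vc=[]
5: 0x35 (blk 13, set 1) → L1-HIT  vc=[]
6: 0x37 (blk 13, set 1) → L1-HIT  vc=[]
7: 0x36 (blk 13, set 1) → L1-HIT  vc=[]
8: 0x2d (blk 11, set 1) → MISS  vc=[13]
9: 0x2d (blk 11, set 1) → L1-HIT  vc=[13]
10: 0x35 (blk 13, set 1) → VC-HIT  vc=[11]
11: 0x2d (blk 11, set 1) → VC-HIT  vc=[13]

OUTCOME = VC-HIT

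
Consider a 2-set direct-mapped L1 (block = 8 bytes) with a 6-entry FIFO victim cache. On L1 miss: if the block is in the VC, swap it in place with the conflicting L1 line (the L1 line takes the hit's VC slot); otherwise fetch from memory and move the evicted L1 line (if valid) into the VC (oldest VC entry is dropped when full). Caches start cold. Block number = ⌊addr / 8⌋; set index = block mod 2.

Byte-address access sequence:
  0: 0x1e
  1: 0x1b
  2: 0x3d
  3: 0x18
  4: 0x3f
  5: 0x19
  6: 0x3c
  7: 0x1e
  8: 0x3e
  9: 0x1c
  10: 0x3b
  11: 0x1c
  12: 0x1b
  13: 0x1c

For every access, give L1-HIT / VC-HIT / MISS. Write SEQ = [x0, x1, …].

0: 0x1e (blk 3, set 1) → MISS  vc=[]
1: 0x1b (blk 3, set 1) → L1-HIT  vc=[]
2: 0x3d (blk 7, set 1) → MISS  vc=[3]
3: 0x18 (blk 3, set 1) → VC-HIT  vc=[7]
4: 0x3f (blk 7, set 1) → VC-HIT  vc=[3]
5: 0x19 (blk 3, set 1) → VC-HIT  vc=[7]
6: 0x3c (blk 7, set 1) → VC-HIT  vc=[3]
7: 0x1e (blk 3, set 1) → VC-HIT  vc=[7]
8: 0x3e (blk 7, set 1) → VC-HIT  vc=[3]
9: 0x1c (blk 3, set 1) → VC-HIT  vc=[7]
10: 0x3b (blk 7, set 1) → VC-HIT  vc=[3]
11: 0x1c (blk 3, set 1) → VC-HIT  vc=[7]
12: 0x1b (blk 3, set 1) → L1-HIT  vc=[7]
13: 0x1c (blk 3, set 1) → L1-HIT  vc=[7]

SEQ = [MISS, L1-HIT, MISS, VC-HIT, VC-HIT, VC-HIT, VC-HIT, VC-HIT, VC-HIT, VC-HIT, VC-HIT, VC-HIT, L1-HIT, L1-HIT]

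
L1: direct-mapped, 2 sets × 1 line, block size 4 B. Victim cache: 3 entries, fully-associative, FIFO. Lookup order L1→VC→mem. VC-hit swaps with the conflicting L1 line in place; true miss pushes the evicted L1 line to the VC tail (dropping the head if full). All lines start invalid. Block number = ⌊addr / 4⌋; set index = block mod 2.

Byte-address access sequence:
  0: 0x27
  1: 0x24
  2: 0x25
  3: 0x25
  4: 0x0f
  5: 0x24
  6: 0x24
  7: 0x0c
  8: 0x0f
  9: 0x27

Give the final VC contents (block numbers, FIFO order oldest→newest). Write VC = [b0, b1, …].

  [0] addr=0x27 blk=9 s=1: MISS | VC []
  [1] addr=0x24 blk=9 s=1: L1-HIT | VC []
  [2] addr=0x25 blk=9 s=1: L1-HIT | VC []
  [3] addr=0x25 blk=9 s=1: L1-HIT | VC []
  [4] addr=0xf blk=3 s=1: MISS | VC [9]
  [5] addr=0x24 blk=9 s=1: VC-HIT | VC [3]
  [6] addr=0x24 blk=9 s=1: L1-HIT | VC [3]
  [7] addr=0xc blk=3 s=1: VC-HIT | VC [9]
  [8] addr=0xf blk=3 s=1: L1-HIT | VC [9]
  [9] addr=0x27 blk=9 s=1: VC-HIT | VC [3]

VC = [3]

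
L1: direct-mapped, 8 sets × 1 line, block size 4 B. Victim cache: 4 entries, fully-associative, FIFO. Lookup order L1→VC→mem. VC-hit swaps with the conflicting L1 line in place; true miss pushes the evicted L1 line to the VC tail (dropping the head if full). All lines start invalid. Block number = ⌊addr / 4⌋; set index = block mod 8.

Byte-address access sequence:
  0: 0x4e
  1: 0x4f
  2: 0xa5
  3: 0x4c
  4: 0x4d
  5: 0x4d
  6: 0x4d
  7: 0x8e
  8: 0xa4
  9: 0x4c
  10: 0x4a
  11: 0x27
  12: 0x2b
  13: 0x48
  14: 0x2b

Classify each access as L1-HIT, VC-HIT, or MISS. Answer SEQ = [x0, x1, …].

#0 0x4e→b19/s3 MISS; vc=[]
#1 0x4f→b19/s3 L1-HIT; vc=[]
#2 0xa5→b41/s1 MISS; vc=[]
#3 0x4c→b19/s3 L1-HIT; vc=[]
#4 0x4d→b19/s3 L1-HIT; vc=[]
#5 0x4d→b19/s3 L1-HIT; vc=[]
#6 0x4d→b19/s3 L1-HIT; vc=[]
#7 0x8e→b35/s3 MISS; vc=[19]
#8 0xa4→b41/s1 L1-HIT; vc=[19]
#9 0x4c→b19/s3 VC-HIT; vc=[35]
#10 0x4a→b18/s2 MISS; vc=[35]
#11 0x27→b9/s1 MISS; vc=[35,41]
#12 0x2b→b10/s2 MISS; vc=[35,41,18]
#13 0x48→b18/s2 VC-HIT; vc=[35,41,10]
#14 0x2b→b10/s2 VC-HIT; vc=[35,41,18]

SEQ = [MISS, L1-HIT, MISS, L1-HIT, L1-HIT, L1-HIT, L1-HIT, MISS, L1-HIT, VC-HIT, MISS, MISS, MISS, VC-HIT, VC-HIT]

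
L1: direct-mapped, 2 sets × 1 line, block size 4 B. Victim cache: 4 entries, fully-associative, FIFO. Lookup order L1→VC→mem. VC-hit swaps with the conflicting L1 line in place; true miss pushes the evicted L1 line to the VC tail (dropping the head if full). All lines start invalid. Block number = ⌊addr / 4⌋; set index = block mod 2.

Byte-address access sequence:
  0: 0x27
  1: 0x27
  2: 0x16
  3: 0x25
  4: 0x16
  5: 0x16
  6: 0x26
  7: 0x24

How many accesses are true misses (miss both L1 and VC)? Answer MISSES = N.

  [0] addr=0x27 blk=9 s=1: MISS | VC []
  [1] addr=0x27 blk=9 s=1: L1-HIT | VC []
  [2] addr=0x16 blk=5 s=1: MISS | VC [9]
  [3] addr=0x25 blk=9 s=1: VC-HIT | VC [5]
  [4] addr=0x16 blk=5 s=1: VC-HIT | VC [9]
  [5] addr=0x16 blk=5 s=1: L1-HIT | VC [9]
  [6] addr=0x26 blk=9 s=1: VC-HIT | VC [5]
  [7] addr=0x24 blk=9 s=1: L1-HIT | VC [5]

MISSES = 2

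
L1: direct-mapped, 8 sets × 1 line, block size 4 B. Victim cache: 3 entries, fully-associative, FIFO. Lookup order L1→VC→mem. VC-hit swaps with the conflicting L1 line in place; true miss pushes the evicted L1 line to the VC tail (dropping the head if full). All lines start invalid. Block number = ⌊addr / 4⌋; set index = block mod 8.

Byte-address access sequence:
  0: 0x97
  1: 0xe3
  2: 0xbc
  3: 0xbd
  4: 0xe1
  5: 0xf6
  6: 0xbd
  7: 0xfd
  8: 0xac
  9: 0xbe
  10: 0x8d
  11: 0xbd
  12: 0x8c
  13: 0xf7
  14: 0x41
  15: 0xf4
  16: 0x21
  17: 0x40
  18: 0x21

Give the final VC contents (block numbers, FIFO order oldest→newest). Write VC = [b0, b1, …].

VC = [43, 56, 16]

  [0] addr=0x97 blk=37 s=5: MISS | VC []
  [1] addr=0xe3 blk=56 s=0: MISS | VC []
  [2] addr=0xbc blk=47 s=7: MISS | VC []
  [3] addr=0xbd blk=47 s=7: L1-HIT | VC []
  [4] addr=0xe1 blk=56 s=0: L1-HIT | VC []
  [5] addr=0xf6 blk=61 s=5: MISS | VC [37]
  [6] addr=0xbd blk=47 s=7: L1-HIT | VC [37]
  [7] addr=0xfd blk=63 s=7: MISS | VC [37, 47]
  [8] addr=0xac blk=43 s=3: MISS | VC [37, 47]
  [9] addr=0xbe blk=47 s=7: VC-HIT | VC [37, 63]
  [10] addr=0x8d blk=35 s=3: MISS | VC [37, 63, 43]
  [11] addr=0xbd blk=47 s=7: L1-HIT | VC [37, 63, 43]
  [12] addr=0x8c blk=35 s=3: L1-HIT | VC [37, 63, 43]
  [13] addr=0xf7 blk=61 s=5: L1-HIT | VC [37, 63, 43]
  [14] addr=0x41 blk=16 s=0: MISS | VC [63, 43, 56]
  [15] addr=0xf4 blk=61 s=5: L1-HIT | VC [63, 43, 56]
  [16] addr=0x21 blk=8 s=0: MISS | VC [43, 56, 16]
  [17] addr=0x40 blk=16 s=0: VC-HIT | VC [43, 56, 8]
  [18] addr=0x21 blk=8 s=0: VC-HIT | VC [43, 56, 16]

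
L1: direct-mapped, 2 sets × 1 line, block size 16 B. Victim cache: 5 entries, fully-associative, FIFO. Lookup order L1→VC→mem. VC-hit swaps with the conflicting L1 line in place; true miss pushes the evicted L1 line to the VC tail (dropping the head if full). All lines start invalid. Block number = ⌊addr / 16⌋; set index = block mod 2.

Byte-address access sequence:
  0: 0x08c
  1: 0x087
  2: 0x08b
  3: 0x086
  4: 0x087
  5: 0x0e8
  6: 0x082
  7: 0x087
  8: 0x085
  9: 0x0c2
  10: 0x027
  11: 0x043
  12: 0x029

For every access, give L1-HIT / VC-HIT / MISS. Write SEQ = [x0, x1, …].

SEQ = [MISS, L1-HIT, L1-HIT, L1-HIT, L1-HIT, MISS, VC-HIT, L1-HIT, L1-HIT, MISS, MISS, MISS, VC-HIT]

0: 0x8c (blk 8, set 0) → MISS  vc=[]
1: 0x87 (blk 8, set 0) → L1-HIT  vc=[]
2: 0x8b (blk 8, set 0) → L1-HIT  vc=[]
3: 0x86 (blk 8, set 0) → L1-HIT  vc=[]
4: 0x87 (blk 8, set 0) → L1-HIT  vc=[]
5: 0xe8 (blk 14, set 0) → MISS  vc=[8]
6: 0x82 (blk 8, set 0) → VC-HIT  vc=[14]
7: 0x87 (blk 8, set 0) → L1-HIT  vc=[14]
8: 0x85 (blk 8, set 0) → L1-HIT  vc=[14]
9: 0xc2 (blk 12, set 0) → MISS  vc=[14, 8]
10: 0x27 (blk 2, set 0) → MISS  vc=[14, 8, 12]
11: 0x43 (blk 4, set 0) → MISS  vc=[14, 8, 12, 2]
12: 0x29 (blk 2, set 0) → VC-HIT  vc=[14, 8, 12, 4]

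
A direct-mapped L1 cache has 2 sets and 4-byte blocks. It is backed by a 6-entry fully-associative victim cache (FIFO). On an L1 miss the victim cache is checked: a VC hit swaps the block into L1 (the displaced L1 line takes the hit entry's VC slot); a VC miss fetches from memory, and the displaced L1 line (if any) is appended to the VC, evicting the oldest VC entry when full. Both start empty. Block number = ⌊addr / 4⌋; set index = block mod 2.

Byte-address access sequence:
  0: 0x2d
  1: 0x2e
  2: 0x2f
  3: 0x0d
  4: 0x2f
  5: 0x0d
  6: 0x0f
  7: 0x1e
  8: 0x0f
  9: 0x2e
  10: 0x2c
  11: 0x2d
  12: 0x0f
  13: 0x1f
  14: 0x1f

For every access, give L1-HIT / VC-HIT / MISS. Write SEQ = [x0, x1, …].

SEQ = [MISS, L1-HIT, L1-HIT, MISS, VC-HIT, VC-HIT, L1-HIT, MISS, VC-HIT, VC-HIT, L1-HIT, L1-HIT, VC-HIT, VC-HIT, L1-HIT]

0: 0x2d (blk 11, set 1) → MISS  vc=[]
1: 0x2e (blk 11, set 1) → L1-HIT  vc=[]
2: 0x2f (blk 11, set 1) → L1-HIT  vc=[]
3: 0xd (blk 3, set 1) → MISS  vc=[11]
4: 0x2f (blk 11, set 1) → VC-HIT  vc=[3]
5: 0xd (blk 3, set 1) → VC-HIT  vc=[11]
6: 0xf (blk 3, set 1) → L1-HIT  vc=[11]
7: 0x1e (blk 7, set 1) → MISS  vc=[11, 3]
8: 0xf (blk 3, set 1) → VC-HIT  vc=[11, 7]
9: 0x2e (blk 11, set 1) → VC-HIT  vc=[3, 7]
10: 0x2c (blk 11, set 1) → L1-HIT  vc=[3, 7]
11: 0x2d (blk 11, set 1) → L1-HIT  vc=[3, 7]
12: 0xf (blk 3, set 1) → VC-HIT  vc=[11, 7]
13: 0x1f (blk 7, set 1) → VC-HIT  vc=[11, 3]
14: 0x1f (blk 7, set 1) → L1-HIT  vc=[11, 3]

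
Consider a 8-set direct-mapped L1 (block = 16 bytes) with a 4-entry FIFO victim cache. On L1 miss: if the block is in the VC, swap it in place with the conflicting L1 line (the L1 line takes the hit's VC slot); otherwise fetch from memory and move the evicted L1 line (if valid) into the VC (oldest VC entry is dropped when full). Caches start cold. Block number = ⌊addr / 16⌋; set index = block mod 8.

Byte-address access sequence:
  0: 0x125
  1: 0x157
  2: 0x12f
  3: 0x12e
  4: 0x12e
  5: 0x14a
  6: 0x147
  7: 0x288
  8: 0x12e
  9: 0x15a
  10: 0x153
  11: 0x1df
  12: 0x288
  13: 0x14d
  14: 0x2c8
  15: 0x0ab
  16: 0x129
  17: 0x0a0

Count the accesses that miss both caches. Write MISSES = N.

0: 0x125 (blk 18, set 2) → MISS  vc=[]
1: 0x157 (blk 21, set 5) → MISS  vc=[]
2: 0x12f (blk 18, set 2) → L1-HIT  vc=[]
3: 0x12e (blk 18, set 2) → L1-HIT  vc=[]
4: 0x12e (blk 18, set 2) → L1-HIT  vc=[]
5: 0x14a (blk 20, set 4) → MISS  vc=[]
6: 0x147 (blk 20, set 4) → L1-HIT  vc=[]
7: 0x288 (blk 40, set 0) → MISS  vc=[]
8: 0x12e (blk 18, set 2) → L1-HIT  vc=[]
9: 0x15a (blk 21, set 5) → L1-HIT  vc=[]
10: 0x153 (blk 21, set 5) → L1-HIT  vc=[]
11: 0x1df (blk 29, set 5) → MISS  vc=[21]
12: 0x288 (blk 40, set 0) → L1-HIT  vc=[21]
13: 0x14d (blk 20, set 4) → L1-HIT  vc=[21]
14: 0x2c8 (blk 44, set 4) → MISS  vc=[21, 20]
15: 0xab (blk 10, set 2) → MISS  vc=[21, 20, 18]
16: 0x129 (blk 18, set 2) → VC-HIT  vc=[21, 20, 10]
17: 0xa0 (blk 10, set 2) → VC-HIT  vc=[21, 20, 18]

MISSES = 7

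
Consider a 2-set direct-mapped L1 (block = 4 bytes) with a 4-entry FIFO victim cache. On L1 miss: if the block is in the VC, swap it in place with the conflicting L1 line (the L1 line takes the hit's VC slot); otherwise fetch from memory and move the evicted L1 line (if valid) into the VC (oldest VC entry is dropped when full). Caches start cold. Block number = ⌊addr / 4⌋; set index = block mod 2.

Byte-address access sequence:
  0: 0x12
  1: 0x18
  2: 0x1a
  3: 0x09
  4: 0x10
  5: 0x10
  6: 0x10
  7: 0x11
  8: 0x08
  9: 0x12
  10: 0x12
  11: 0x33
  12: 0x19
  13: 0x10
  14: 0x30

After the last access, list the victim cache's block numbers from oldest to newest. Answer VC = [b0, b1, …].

  [0] addr=0x12 blk=4 s=0: MISS | VC []
  [1] addr=0x18 blk=6 s=0: MISS | VC [4]
  [2] addr=0x1a blk=6 s=0: L1-HIT | VC [4]
  [3] addr=0x9 blk=2 s=0: MISS | VC [4, 6]
  [4] addr=0x10 blk=4 s=0: VC-HIT | VC [2, 6]
  [5] addr=0x10 blk=4 s=0: L1-HIT | VC [2, 6]
  [6] addr=0x10 blk=4 s=0: L1-HIT | VC [2, 6]
  [7] addr=0x11 blk=4 s=0: L1-HIT | VC [2, 6]
  [8] addr=0x8 blk=2 s=0: VC-HIT | VC [4, 6]
  [9] addr=0x12 blk=4 s=0: VC-HIT | VC [2, 6]
  [10] addr=0x12 blk=4 s=0: L1-HIT | VC [2, 6]
  [11] addr=0x33 blk=12 s=0: MISS | VC [2, 6, 4]
  [12] addr=0x19 blk=6 s=0: VC-HIT | VC [2, 12, 4]
  [13] addr=0x10 blk=4 s=0: VC-HIT | VC [2, 12, 6]
  [14] addr=0x30 blk=12 s=0: VC-HIT | VC [2, 4, 6]

VC = [2, 4, 6]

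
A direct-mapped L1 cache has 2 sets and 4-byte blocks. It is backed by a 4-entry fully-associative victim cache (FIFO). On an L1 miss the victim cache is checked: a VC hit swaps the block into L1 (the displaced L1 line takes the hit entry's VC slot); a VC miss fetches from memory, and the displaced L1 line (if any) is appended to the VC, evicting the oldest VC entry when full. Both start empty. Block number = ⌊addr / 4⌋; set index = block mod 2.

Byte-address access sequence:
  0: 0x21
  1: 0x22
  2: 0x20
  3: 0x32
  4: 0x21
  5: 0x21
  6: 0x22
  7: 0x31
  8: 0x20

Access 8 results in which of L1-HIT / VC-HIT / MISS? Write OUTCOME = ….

OUTCOME = VC-HIT

#0 0x21→b8/s0 MISS; vc=[]
#1 0x22→b8/s0 L1-HIT; vc=[]
#2 0x20→b8/s0 L1-HIT; vc=[]
#3 0x32→b12/s0 MISS; vc=[8]
#4 0x21→b8/s0 VC-HIT; vc=[12]
#5 0x21→b8/s0 L1-HIT; vc=[12]
#6 0x22→b8/s0 L1-HIT; vc=[12]
#7 0x31→b12/s0 VC-HIT; vc=[8]
#8 0x20→b8/s0 VC-HIT; vc=[12]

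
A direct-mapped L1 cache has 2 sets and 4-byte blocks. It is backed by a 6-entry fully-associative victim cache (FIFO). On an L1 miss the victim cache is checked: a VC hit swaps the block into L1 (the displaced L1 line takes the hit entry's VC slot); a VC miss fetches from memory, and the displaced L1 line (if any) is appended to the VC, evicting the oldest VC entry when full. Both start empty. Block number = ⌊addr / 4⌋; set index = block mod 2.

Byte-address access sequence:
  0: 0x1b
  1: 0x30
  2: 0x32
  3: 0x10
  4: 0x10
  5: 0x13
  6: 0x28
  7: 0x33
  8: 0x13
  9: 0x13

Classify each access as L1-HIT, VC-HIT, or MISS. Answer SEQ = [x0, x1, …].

0: 0x1b (blk 6, set 0) → MISS  vc=[]
1: 0x30 (blk 12, set 0) → MISS  vc=[6]
2: 0x32 (blk 12, set 0) → L1-HIT  vc=[6]
3: 0x10 (blk 4, set 0) → MISS  vc=[6, 12]
4: 0x10 (blk 4, set 0) → L1-HIT  vc=[6, 12]
5: 0x13 (blk 4, set 0) → L1-HIT  vc=[6, 12]
6: 0x28 (blk 10, set 0) → MISS  vc=[6, 12, 4]
7: 0x33 (blk 12, set 0) → VC-HIT  vc=[6, 10, 4]
8: 0x13 (blk 4, set 0) → VC-HIT  vc=[6, 10, 12]
9: 0x13 (blk 4, set 0) → L1-HIT  vc=[6, 10, 12]

SEQ = [MISS, MISS, L1-HIT, MISS, L1-HIT, L1-HIT, MISS, VC-HIT, VC-HIT, L1-HIT]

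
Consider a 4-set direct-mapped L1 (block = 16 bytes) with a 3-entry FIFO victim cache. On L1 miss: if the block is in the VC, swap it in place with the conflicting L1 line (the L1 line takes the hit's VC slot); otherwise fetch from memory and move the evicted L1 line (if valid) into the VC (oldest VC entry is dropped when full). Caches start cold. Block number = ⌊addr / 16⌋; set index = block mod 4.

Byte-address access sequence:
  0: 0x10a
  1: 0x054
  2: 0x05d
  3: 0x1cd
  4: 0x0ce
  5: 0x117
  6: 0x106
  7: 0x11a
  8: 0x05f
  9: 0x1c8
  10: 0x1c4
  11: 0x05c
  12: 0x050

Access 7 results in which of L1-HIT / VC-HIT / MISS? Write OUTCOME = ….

OUTCOME = L1-HIT

#0 0x10a→b16/s0 MISS; vc=[]
#1 0x54→b5/s1 MISS; vc=[]
#2 0x5d→b5/s1 L1-HIT; vc=[]
#3 0x1cd→b28/s0 MISS; vc=[16]
#4 0xce→b12/s0 MISS; vc=[16,28]
#5 0x117→b17/s1 MISS; vc=[16,28,5]
#6 0x106→b16/s0 VC-HIT; vc=[12,28,5]
#7 0x11a→b17/s1 L1-HIT; vc=[12,28,5]
#8 0x5f→b5/s1 VC-HIT; vc=[12,28,17]
#9 0x1c8→b28/s0 VC-HIT; vc=[12,16,17]
#10 0x1c4→b28/s0 L1-HIT; vc=[12,16,17]
#11 0x5c→b5/s1 L1-HIT; vc=[12,16,17]
#12 0x50→b5/s1 L1-HIT; vc=[12,16,17]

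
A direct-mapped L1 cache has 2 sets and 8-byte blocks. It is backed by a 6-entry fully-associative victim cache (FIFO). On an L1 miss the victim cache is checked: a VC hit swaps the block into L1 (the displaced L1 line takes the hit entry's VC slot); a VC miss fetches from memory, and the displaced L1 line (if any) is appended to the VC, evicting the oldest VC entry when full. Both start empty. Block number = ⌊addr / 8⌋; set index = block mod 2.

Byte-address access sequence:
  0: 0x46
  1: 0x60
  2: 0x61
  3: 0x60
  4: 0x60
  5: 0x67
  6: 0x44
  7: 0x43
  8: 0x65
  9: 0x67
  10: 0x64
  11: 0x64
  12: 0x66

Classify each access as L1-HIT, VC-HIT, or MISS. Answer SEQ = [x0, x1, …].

#0 0x46→b8/s0 MISS; vc=[]
#1 0x60→b12/s0 MISS; vc=[8]
#2 0x61→b12/s0 L1-HIT; vc=[8]
#3 0x60→b12/s0 L1-HIT; vc=[8]
#4 0x60→b12/s0 L1-HIT; vc=[8]
#5 0x67→b12/s0 L1-HIT; vc=[8]
#6 0x44→b8/s0 VC-HIT; vc=[12]
#7 0x43→b8/s0 L1-HIT; vc=[12]
#8 0x65→b12/s0 VC-HIT; vc=[8]
#9 0x67→b12/s0 L1-HIT; vc=[8]
#10 0x64→b12/s0 L1-HIT; vc=[8]
#11 0x64→b12/s0 L1-HIT; vc=[8]
#12 0x66→b12/s0 L1-HIT; vc=[8]

SEQ = [MISS, MISS, L1-HIT, L1-HIT, L1-HIT, L1-HIT, VC-HIT, L1-HIT, VC-HIT, L1-HIT, L1-HIT, L1-HIT, L1-HIT]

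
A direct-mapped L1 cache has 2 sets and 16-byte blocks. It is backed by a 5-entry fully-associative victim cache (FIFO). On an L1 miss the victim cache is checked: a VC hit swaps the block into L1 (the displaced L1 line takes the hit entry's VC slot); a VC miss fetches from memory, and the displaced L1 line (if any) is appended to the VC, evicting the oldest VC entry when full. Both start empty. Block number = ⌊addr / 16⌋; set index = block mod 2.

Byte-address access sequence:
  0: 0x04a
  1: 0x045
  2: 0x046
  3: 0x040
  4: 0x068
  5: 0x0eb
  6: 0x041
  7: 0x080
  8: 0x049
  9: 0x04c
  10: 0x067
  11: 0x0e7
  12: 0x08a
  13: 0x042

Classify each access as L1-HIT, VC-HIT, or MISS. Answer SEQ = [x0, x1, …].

#0 0x4a→b4/s0 MISS; vc=[]
#1 0x45→b4/s0 L1-HIT; vc=[]
#2 0x46→b4/s0 L1-HIT; vc=[]
#3 0x40→b4/s0 L1-HIT; vc=[]
#4 0x68→b6/s0 MISS; vc=[4]
#5 0xeb→b14/s0 MISS; vc=[4,6]
#6 0x41→b4/s0 VC-HIT; vc=[14,6]
#7 0x80→b8/s0 MISS; vc=[14,6,4]
#8 0x49→b4/s0 VC-HIT; vc=[14,6,8]
#9 0x4c→b4/s0 L1-HIT; vc=[14,6,8]
#10 0x67→b6/s0 VC-HIT; vc=[14,4,8]
#11 0xe7→b14/s0 VC-HIT; vc=[6,4,8]
#12 0x8a→b8/s0 VC-HIT; vc=[6,4,14]
#13 0x42→b4/s0 VC-HIT; vc=[6,8,14]

SEQ = [MISS, L1-HIT, L1-HIT, L1-HIT, MISS, MISS, VC-HIT, MISS, VC-HIT, L1-HIT, VC-HIT, VC-HIT, VC-HIT, VC-HIT]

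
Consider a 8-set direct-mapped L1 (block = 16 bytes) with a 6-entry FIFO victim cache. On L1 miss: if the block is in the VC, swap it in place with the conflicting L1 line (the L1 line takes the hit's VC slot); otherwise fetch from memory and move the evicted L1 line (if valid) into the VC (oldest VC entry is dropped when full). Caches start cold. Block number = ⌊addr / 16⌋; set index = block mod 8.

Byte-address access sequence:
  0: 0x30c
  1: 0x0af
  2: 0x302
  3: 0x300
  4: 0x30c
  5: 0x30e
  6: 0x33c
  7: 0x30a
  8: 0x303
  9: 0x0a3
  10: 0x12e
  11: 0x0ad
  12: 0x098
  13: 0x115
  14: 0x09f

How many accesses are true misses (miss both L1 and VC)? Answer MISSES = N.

MISSES = 6

0: 0x30c (blk 48, set 0) → MISS  vc=[]
1: 0xaf (blk 10, set 2) → MISS  vc=[]
2: 0x302 (blk 48, set 0) → L1-HIT  vc=[]
3: 0x300 (blk 48, set 0) → L1-HIT  vc=[]
4: 0x30c (blk 48, set 0) → L1-HIT  vc=[]
5: 0x30e (blk 48, set 0) → L1-HIT  vc=[]
6: 0x33c (blk 51, set 3) → MISS  vc=[]
7: 0x30a (blk 48, set 0) → L1-HIT  vc=[]
8: 0x303 (blk 48, set 0) → L1-HIT  vc=[]
9: 0xa3 (blk 10, set 2) → L1-HIT  vc=[]
10: 0x12e (blk 18, set 2) → MISS  vc=[10]
11: 0xad (blk 10, set 2) → VC-HIT  vc=[18]
12: 0x98 (blk 9, set 1) → MISS  vc=[18]
13: 0x115 (blk 17, set 1) → MISS  vc=[18, 9]
14: 0x9f (blk 9, set 1) → VC-HIT  vc=[18, 17]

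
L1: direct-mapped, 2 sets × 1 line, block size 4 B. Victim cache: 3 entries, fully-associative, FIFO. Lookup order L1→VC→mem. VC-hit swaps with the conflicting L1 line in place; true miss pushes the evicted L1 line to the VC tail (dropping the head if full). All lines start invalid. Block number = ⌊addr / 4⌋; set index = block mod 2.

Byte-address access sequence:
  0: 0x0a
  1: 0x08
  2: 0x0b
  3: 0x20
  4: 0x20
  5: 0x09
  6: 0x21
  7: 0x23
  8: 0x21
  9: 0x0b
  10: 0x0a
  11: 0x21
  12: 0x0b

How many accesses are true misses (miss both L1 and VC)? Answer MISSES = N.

MISSES = 2

0: 0xa (blk 2, set 0) → MISS  vc=[]
1: 0x8 (blk 2, set 0) → L1-HIT  vc=[]
2: 0xb (blk 2, set 0) → L1-HIT  vc=[]
3: 0x20 (blk 8, set 0) → MISS  vc=[2]
4: 0x20 (blk 8, set 0) → L1-HIT  vc=[2]
5: 0x9 (blk 2, set 0) → VC-HIT  vc=[8]
6: 0x21 (blk 8, set 0) → VC-HIT  vc=[2]
7: 0x23 (blk 8, set 0) → L1-HIT  vc=[2]
8: 0x21 (blk 8, set 0) → L1-HIT  vc=[2]
9: 0xb (blk 2, set 0) → VC-HIT  vc=[8]
10: 0xa (blk 2, set 0) → L1-HIT  vc=[8]
11: 0x21 (blk 8, set 0) → VC-HIT  vc=[2]
12: 0xb (blk 2, set 0) → VC-HIT  vc=[8]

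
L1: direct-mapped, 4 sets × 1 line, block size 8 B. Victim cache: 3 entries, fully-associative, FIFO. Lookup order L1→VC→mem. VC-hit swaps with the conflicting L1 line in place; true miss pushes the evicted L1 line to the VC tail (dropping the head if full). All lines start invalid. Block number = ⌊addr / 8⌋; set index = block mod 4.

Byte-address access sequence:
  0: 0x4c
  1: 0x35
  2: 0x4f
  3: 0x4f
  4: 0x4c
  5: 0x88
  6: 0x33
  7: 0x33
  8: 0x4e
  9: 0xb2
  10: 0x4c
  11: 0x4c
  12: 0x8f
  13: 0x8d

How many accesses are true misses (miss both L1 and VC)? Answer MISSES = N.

MISSES = 4

  [0] addr=0x4c blk=9 s=1: MISS | VC []
  [1] addr=0x35 blk=6 s=2: MISS | VC []
  [2] addr=0x4f blk=9 s=1: L1-HIT | VC []
  [3] addr=0x4f blk=9 s=1: L1-HIT | VC []
  [4] addr=0x4c blk=9 s=1: L1-HIT | VC []
  [5] addr=0x88 blk=17 s=1: MISS | VC [9]
  [6] addr=0x33 blk=6 s=2: L1-HIT | VC [9]
  [7] addr=0x33 blk=6 s=2: L1-HIT | VC [9]
  [8] addr=0x4e blk=9 s=1: VC-HIT | VC [17]
  [9] addr=0xb2 blk=22 s=2: MISS | VC [17, 6]
  [10] addr=0x4c blk=9 s=1: L1-HIT | VC [17, 6]
  [11] addr=0x4c blk=9 s=1: L1-HIT | VC [17, 6]
  [12] addr=0x8f blk=17 s=1: VC-HIT | VC [9, 6]
  [13] addr=0x8d blk=17 s=1: L1-HIT | VC [9, 6]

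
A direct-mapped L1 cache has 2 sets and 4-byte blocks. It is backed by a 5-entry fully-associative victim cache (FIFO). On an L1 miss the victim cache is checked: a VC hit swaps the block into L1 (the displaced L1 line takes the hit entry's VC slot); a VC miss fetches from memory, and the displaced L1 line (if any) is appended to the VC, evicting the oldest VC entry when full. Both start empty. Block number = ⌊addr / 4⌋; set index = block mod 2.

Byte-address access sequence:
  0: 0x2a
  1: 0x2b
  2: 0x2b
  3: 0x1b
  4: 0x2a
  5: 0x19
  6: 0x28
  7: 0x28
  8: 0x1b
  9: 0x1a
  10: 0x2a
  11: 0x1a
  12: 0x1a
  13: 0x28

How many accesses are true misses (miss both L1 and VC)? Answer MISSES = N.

0: 0x2a (blk 10, set 0) → MISS  vc=[]
1: 0x2b (blk 10, set 0) → L1-HIT  vc=[]
2: 0x2b (blk 10, set 0) → L1-HIT  vc=[]
3: 0x1b (blk 6, set 0) → MISS  vc=[10]
4: 0x2a (blk 10, set 0) → VC-HIT  vc=[6]
5: 0x19 (blk 6, set 0) → VC-HIT  vc=[10]
6: 0x28 (blk 10, set 0) → VC-HIT  vc=[6]
7: 0x28 (blk 10, set 0) → L1-HIT  vc=[6]
8: 0x1b (blk 6, set 0) → VC-HIT  vc=[10]
9: 0x1a (blk 6, set 0) → L1-HIT  vc=[10]
10: 0x2a (blk 10, set 0) → VC-HIT  vc=[6]
11: 0x1a (blk 6, set 0) → VC-HIT  vc=[10]
12: 0x1a (blk 6, set 0) → L1-HIT  vc=[10]
13: 0x28 (blk 10, set 0) → VC-HIT  vc=[6]

MISSES = 2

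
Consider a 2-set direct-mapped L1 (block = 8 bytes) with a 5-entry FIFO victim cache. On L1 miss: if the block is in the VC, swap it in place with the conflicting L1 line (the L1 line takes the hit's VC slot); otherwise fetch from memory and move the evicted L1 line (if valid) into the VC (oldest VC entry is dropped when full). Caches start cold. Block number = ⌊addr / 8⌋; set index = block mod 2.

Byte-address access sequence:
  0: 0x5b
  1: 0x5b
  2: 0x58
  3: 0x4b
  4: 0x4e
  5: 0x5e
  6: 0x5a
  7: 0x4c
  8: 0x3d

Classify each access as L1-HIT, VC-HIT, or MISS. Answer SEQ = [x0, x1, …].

  [0] addr=0x5b blk=11 s=1: MISS | VC []
  [1] addr=0x5b blk=11 s=1: L1-HIT | VC []
  [2] addr=0x58 blk=11 s=1: L1-HIT | VC []
  [3] addr=0x4b blk=9 s=1: MISS | VC [11]
  [4] addr=0x4e blk=9 s=1: L1-HIT | VC [11]
  [5] addr=0x5e blk=11 s=1: VC-HIT | VC [9]
  [6] addr=0x5a blk=11 s=1: L1-HIT | VC [9]
  [7] addr=0x4c blk=9 s=1: VC-HIT | VC [11]
  [8] addr=0x3d blk=7 s=1: MISS | VC [11, 9]

SEQ = [MISS, L1-HIT, L1-HIT, MISS, L1-HIT, VC-HIT, L1-HIT, VC-HIT, MISS]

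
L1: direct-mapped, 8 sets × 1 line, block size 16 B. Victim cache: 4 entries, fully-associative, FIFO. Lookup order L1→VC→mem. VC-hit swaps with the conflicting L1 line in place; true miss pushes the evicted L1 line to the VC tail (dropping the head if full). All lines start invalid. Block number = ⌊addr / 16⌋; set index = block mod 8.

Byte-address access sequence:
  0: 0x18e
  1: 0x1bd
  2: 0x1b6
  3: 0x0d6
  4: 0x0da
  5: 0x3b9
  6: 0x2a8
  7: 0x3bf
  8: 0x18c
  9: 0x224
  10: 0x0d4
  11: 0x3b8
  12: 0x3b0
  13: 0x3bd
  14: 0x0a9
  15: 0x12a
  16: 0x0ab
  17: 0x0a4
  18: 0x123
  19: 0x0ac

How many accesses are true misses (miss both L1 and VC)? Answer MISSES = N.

0: 0x18e (blk 24, set 0) → MISS  vc=[]
1: 0x1bd (blk 27, set 3) → MISS  vc=[]
2: 0x1b6 (blk 27, set 3) → L1-HIT  vc=[]
3: 0xd6 (blk 13, set 5) → MISS  vc=[]
4: 0xda (blk 13, set 5) → L1-HIT  vc=[]
5: 0x3b9 (blk 59, set 3) → MISS  vc=[27]
6: 0x2a8 (blk 42, set 2) → MISS  vc=[27]
7: 0x3bf (blk 59, set 3) → L1-HIT  vc=[27]
8: 0x18c (blk 24, set 0) → L1-HIT  vc=[27]
9: 0x224 (blk 34, set 2) → MISS  vc=[27, 42]
10: 0xd4 (blk 13, set 5) → L1-HIT  vc=[27, 42]
11: 0x3b8 (blk 59, set 3) → L1-HIT  vc=[27, 42]
12: 0x3b0 (blk 59, set 3) → L1-HIT  vc=[27, 42]
13: 0x3bd (blk 59, set 3) → L1-HIT  vc=[27, 42]
14: 0xa9 (blk 10, set 2) → MISS  vc=[27, 42, 34]
15: 0x12a (blk 18, set 2) → MISS  vc=[27, 42, 34, 10]
16: 0xab (blk 10, set 2) → VC-HIT  vc=[27, 42, 34, 18]
17: 0xa4 (blk 10, set 2) → L1-HIT  vc=[27, 42, 34, 18]
18: 0x123 (blk 18, set 2) → VC-HIT  vc=[27, 42, 34, 10]
19: 0xac (blk 10, set 2) → VC-HIT  vc=[27, 42, 34, 18]

MISSES = 8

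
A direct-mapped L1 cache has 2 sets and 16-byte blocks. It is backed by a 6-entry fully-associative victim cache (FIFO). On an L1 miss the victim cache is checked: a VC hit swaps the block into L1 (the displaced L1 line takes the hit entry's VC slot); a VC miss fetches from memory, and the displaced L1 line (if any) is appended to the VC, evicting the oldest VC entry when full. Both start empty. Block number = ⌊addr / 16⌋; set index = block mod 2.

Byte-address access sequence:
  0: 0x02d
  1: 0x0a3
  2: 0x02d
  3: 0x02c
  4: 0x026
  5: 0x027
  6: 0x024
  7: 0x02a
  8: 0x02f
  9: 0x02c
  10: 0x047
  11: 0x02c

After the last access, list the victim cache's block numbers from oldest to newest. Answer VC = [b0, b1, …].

VC = [10, 4]

0: 0x2d (blk 2, set 0) → MISS  vc=[]
1: 0xa3 (blk 10, set 0) → MISS  vc=[2]
2: 0x2d (blk 2, set 0) → VC-HIT  vc=[10]
3: 0x2c (blk 2, set 0) → L1-HIT  vc=[10]
4: 0x26 (blk 2, set 0) → L1-HIT  vc=[10]
5: 0x27 (blk 2, set 0) → L1-HIT  vc=[10]
6: 0x24 (blk 2, set 0) → L1-HIT  vc=[10]
7: 0x2a (blk 2, set 0) → L1-HIT  vc=[10]
8: 0x2f (blk 2, set 0) → L1-HIT  vc=[10]
9: 0x2c (blk 2, set 0) → L1-HIT  vc=[10]
10: 0x47 (blk 4, set 0) → MISS  vc=[10, 2]
11: 0x2c (blk 2, set 0) → VC-HIT  vc=[10, 4]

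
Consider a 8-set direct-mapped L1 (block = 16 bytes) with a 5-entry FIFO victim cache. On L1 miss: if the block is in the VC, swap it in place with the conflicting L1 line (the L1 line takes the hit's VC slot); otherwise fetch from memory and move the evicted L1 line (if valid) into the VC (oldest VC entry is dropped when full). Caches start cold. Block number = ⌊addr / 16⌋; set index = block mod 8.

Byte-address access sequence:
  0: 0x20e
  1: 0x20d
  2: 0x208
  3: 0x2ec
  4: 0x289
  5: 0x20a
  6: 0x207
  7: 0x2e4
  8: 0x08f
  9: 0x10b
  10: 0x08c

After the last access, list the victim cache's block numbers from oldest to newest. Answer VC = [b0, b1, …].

#0 0x20e→b32/s0 MISS; vc=[]
#1 0x20d→b32/s0 L1-HIT; vc=[]
#2 0x208→b32/s0 L1-HIT; vc=[]
#3 0x2ec→b46/s6 MISS; vc=[]
#4 0x289→b40/s0 MISS; vc=[32]
#5 0x20a→b32/s0 VC-HIT; vc=[40]
#6 0x207→b32/s0 L1-HIT; vc=[40]
#7 0x2e4→b46/s6 L1-HIT; vc=[40]
#8 0x8f→b8/s0 MISS; vc=[40,32]
#9 0x10b→b16/s0 MISS; vc=[40,32,8]
#10 0x8c→b8/s0 VC-HIT; vc=[40,32,16]

VC = [40, 32, 16]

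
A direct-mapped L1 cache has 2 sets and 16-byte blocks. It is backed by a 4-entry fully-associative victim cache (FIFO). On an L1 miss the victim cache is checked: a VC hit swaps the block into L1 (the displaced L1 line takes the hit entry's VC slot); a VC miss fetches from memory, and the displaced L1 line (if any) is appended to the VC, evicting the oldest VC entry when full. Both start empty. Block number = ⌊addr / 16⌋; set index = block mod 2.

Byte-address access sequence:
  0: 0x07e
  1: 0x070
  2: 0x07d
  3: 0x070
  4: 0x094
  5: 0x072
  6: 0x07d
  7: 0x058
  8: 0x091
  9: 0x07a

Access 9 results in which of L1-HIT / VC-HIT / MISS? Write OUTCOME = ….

OUTCOME = VC-HIT

  [0] addr=0x7e blk=7 s=1: MISS | VC []
  [1] addr=0x70 blk=7 s=1: L1-HIT | VC []
  [2] addr=0x7d blk=7 s=1: L1-HIT | VC []
  [3] addr=0x70 blk=7 s=1: L1-HIT | VC []
  [4] addr=0x94 blk=9 s=1: MISS | VC [7]
  [5] addr=0x72 blk=7 s=1: VC-HIT | VC [9]
  [6] addr=0x7d blk=7 s=1: L1-HIT | VC [9]
  [7] addr=0x58 blk=5 s=1: MISS | VC [9, 7]
  [8] addr=0x91 blk=9 s=1: VC-HIT | VC [5, 7]
  [9] addr=0x7a blk=7 s=1: VC-HIT | VC [5, 9]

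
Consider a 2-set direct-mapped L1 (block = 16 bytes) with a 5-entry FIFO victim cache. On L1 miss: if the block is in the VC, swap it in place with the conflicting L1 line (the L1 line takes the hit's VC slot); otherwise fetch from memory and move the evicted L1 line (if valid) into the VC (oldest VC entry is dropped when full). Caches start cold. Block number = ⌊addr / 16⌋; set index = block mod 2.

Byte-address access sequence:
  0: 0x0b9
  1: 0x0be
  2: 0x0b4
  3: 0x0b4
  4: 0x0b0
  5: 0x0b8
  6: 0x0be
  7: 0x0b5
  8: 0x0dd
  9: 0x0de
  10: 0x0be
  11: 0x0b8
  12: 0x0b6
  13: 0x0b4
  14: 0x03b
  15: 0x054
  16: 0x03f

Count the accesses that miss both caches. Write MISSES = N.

MISSES = 4

0: 0xb9 (blk 11, set 1) → MISS  vc=[]
1: 0xbe (blk 11, set 1) → L1-HIT  vc=[]
2: 0xb4 (blk 11, set 1) → L1-HIT  vc=[]
3: 0xb4 (blk 11, set 1) → L1-HIT  vc=[]
4: 0xb0 (blk 11, set 1) → L1-HIT  vc=[]
5: 0xb8 (blk 11, set 1) → L1-HIT  vc=[]
6: 0xbe (blk 11, set 1) → L1-HIT  vc=[]
7: 0xb5 (blk 11, set 1) → L1-HIT  vc=[]
8: 0xdd (blk 13, set 1) → MISS  vc=[11]
9: 0xde (blk 13, set 1) → L1-HIT  vc=[11]
10: 0xbe (blk 11, set 1) → VC-HIT  vc=[13]
11: 0xb8 (blk 11, set 1) → L1-HIT  vc=[13]
12: 0xb6 (blk 11, set 1) → L1-HIT  vc=[13]
13: 0xb4 (blk 11, set 1) → L1-HIT  vc=[13]
14: 0x3b (blk 3, set 1) → MISS  vc=[13, 11]
15: 0x54 (blk 5, set 1) → MISS  vc=[13, 11, 3]
16: 0x3f (blk 3, set 1) → VC-HIT  vc=[13, 11, 5]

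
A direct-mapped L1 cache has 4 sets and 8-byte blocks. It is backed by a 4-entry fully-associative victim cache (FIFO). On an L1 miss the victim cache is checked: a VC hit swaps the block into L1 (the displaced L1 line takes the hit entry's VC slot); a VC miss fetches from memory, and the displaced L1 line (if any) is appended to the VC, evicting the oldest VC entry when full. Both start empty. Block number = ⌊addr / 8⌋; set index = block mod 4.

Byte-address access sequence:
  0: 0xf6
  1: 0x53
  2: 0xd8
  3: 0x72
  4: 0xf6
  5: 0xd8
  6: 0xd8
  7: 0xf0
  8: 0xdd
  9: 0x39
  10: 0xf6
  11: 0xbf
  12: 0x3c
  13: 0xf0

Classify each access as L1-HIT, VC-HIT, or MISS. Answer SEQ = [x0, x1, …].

SEQ = [MISS, MISS, MISS, MISS, VC-HIT, L1-HIT, L1-HIT, L1-HIT, L1-HIT, MISS, L1-HIT, MISS, VC-HIT, L1-HIT]

#0 0xf6→b30/s2 MISS; vc=[]
#1 0x53→b10/s2 MISS; vc=[30]
#2 0xd8→b27/s3 MISS; vc=[30]
#3 0x72→b14/s2 MISS; vc=[30,10]
#4 0xf6→b30/s2 VC-HIT; vc=[14,10]
#5 0xd8→b27/s3 L1-HIT; vc=[14,10]
#6 0xd8→b27/s3 L1-HIT; vc=[14,10]
#7 0xf0→b30/s2 L1-HIT; vc=[14,10]
#8 0xdd→b27/s3 L1-HIT; vc=[14,10]
#9 0x39→b7/s3 MISS; vc=[14,10,27]
#10 0xf6→b30/s2 L1-HIT; vc=[14,10,27]
#11 0xbf→b23/s3 MISS; vc=[14,10,27,7]
#12 0x3c→b7/s3 VC-HIT; vc=[14,10,27,23]
#13 0xf0→b30/s2 L1-HIT; vc=[14,10,27,23]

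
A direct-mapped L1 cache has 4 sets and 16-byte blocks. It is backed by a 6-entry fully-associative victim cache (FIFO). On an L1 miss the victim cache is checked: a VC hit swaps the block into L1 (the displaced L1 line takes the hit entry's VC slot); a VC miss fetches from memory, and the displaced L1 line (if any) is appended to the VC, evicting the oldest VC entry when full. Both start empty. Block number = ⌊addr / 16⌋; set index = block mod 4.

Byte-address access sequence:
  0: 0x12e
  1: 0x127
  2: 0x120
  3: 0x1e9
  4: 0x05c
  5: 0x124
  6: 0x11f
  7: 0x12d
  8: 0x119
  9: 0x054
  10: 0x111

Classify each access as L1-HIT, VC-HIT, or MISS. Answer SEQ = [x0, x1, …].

SEQ = [MISS, L1-HIT, L1-HIT, MISS, MISS, VC-HIT, MISS, L1-HIT, L1-HIT, VC-HIT, VC-HIT]

0: 0x12e (blk 18, set 2) → MISS  vc=[]
1: 0x127 (blk 18, set 2) → L1-HIT  vc=[]
2: 0x120 (blk 18, set 2) → L1-HIT  vc=[]
3: 0x1e9 (blk 30, set 2) → MISS  vc=[18]
4: 0x5c (blk 5, set 1) → MISS  vc=[18]
5: 0x124 (blk 18, set 2) → VC-HIT  vc=[30]
6: 0x11f (blk 17, set 1) → MISS  vc=[30, 5]
7: 0x12d (blk 18, set 2) → L1-HIT  vc=[30, 5]
8: 0x119 (blk 17, set 1) → L1-HIT  vc=[30, 5]
9: 0x54 (blk 5, set 1) → VC-HIT  vc=[30, 17]
10: 0x111 (blk 17, set 1) → VC-HIT  vc=[30, 5]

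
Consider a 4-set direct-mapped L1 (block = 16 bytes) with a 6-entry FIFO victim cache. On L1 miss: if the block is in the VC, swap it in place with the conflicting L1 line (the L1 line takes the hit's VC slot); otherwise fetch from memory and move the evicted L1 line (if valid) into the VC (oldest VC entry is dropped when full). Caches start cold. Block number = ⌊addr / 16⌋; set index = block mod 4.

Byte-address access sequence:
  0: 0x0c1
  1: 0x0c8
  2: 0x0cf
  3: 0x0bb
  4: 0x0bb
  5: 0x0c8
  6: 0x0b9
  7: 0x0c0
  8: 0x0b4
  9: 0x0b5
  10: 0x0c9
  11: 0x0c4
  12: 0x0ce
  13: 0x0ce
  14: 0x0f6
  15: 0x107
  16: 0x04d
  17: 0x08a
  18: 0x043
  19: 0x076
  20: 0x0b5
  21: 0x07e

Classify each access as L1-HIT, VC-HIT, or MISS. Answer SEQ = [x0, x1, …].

  [0] addr=0xc1 blk=12 s=0: MISS | VC []
  [1] addr=0xc8 blk=12 s=0: L1-HIT | VC []
  [2] addr=0xcf blk=12 s=0: L1-HIT | VC []
  [3] addr=0xbb blk=11 s=3: MISS | VC []
  [4] addr=0xbb blk=11 s=3: L1-HIT | VC []
  [5] addr=0xc8 blk=12 s=0: L1-HIT | VC []
  [6] addr=0xb9 blk=11 s=3: L1-HIT | VC []
  [7] addr=0xc0 blk=12 s=0: L1-HIT | VC []
  [8] addr=0xb4 blk=11 s=3: L1-HIT | VC []
  [9] addr=0xb5 blk=11 s=3: L1-HIT | VC []
  [10] addr=0xc9 blk=12 s=0: L1-HIT | VC []
  [11] addr=0xc4 blk=12 s=0: L1-HIT | VC []
  [12] addr=0xce blk=12 s=0: L1-HIT | VC []
  [13] addr=0xce blk=12 s=0: L1-HIT | VC []
  [14] addr=0xf6 blk=15 s=3: MISS | VC [11]
  [15] addr=0x107 blk=16 s=0: MISS | VC [11, 12]
  [16] addr=0x4d blk=4 s=0: MISS | VC [11, 12, 16]
  [17] addr=0x8a blk=8 s=0: MISS | VC [11, 12, 16, 4]
  [18] addr=0x43 blk=4 s=0: VC-HIT | VC [11, 12, 16, 8]
  [19] addr=0x76 blk=7 s=3: MISS | VC [11, 12, 16, 8, 15]
  [20] addr=0xb5 blk=11 s=3: VC-HIT | VC [7, 12, 16, 8, 15]
  [21] addr=0x7e blk=7 s=3: VC-HIT | VC [11, 12, 16, 8, 15]

SEQ = [MISS, L1-HIT, L1-HIT, MISS, L1-HIT, L1-HIT, L1-HIT, L1-HIT, L1-HIT, L1-HIT, L1-HIT, L1-HIT, L1-HIT, L1-HIT, MISS, MISS, MISS, MISS, VC-HIT, MISS, VC-HIT, VC-HIT]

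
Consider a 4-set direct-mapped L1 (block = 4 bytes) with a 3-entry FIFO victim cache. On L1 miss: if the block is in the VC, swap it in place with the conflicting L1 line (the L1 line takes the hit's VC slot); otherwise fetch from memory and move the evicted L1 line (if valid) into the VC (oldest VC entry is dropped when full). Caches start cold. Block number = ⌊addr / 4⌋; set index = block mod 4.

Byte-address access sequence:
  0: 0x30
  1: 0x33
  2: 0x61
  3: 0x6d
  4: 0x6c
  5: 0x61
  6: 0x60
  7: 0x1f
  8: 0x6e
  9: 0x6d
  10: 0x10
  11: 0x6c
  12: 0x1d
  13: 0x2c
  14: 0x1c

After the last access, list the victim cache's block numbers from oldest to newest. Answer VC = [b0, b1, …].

VC = [27, 24, 11]

0: 0x30 (blk 12, set 0) → MISS  vc=[]
1: 0x33 (blk 12, set 0) → L1-HIT  vc=[]
2: 0x61 (blk 24, set 0) → MISS  vc=[12]
3: 0x6d (blk 27, set 3) → MISS  vc=[12]
4: 0x6c (blk 27, set 3) → L1-HIT  vc=[12]
5: 0x61 (blk 24, set 0) → L1-HIT  vc=[12]
6: 0x60 (blk 24, set 0) → L1-HIT  vc=[12]
7: 0x1f (blk 7, set 3) → MISS  vc=[12, 27]
8: 0x6e (blk 27, set 3) → VC-HIT  vc=[12, 7]
9: 0x6d (blk 27, set 3) → L1-HIT  vc=[12, 7]
10: 0x10 (blk 4, set 0) → MISS  vc=[12, 7, 24]
11: 0x6c (blk 27, set 3) → L1-HIT  vc=[12, 7, 24]
12: 0x1d (blk 7, set 3) → VC-HIT  vc=[12, 27, 24]
13: 0x2c (blk 11, set 3) → MISS  vc=[27, 24, 7]
14: 0x1c (blk 7, set 3) → VC-HIT  vc=[27, 24, 11]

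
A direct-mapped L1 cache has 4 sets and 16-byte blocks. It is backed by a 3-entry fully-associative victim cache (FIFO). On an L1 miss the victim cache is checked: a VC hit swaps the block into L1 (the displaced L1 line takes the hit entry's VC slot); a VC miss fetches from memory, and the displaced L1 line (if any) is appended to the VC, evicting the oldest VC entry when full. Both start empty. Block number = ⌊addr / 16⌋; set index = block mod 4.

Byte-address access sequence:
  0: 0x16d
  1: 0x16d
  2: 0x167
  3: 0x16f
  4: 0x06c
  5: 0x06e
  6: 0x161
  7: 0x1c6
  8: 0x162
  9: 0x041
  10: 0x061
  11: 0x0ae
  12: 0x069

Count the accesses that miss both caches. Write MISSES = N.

0: 0x16d (blk 22, set 2) → MISS  vc=[]
1: 0x16d (blk 22, set 2) → L1-HIT  vc=[]
2: 0x167 (blk 22, set 2) → L1-HIT  vc=[]
3: 0x16f (blk 22, set 2) → L1-HIT  vc=[]
4: 0x6c (blk 6, set 2) → MISS  vc=[22]
5: 0x6e (blk 6, set 2) → L1-HIT  vc=[22]
6: 0x161 (blk 22, set 2) → VC-HIT  vc=[6]
7: 0x1c6 (blk 28, set 0) → MISS  vc=[6]
8: 0x162 (blk 22, set 2) → L1-HIT  vc=[6]
9: 0x41 (blk 4, set 0) → MISS  vc=[6, 28]
10: 0x61 (blk 6, set 2) → VC-HIT  vc=[22, 28]
11: 0xae (blk 10, set 2) → MISS  vc=[22, 28, 6]
12: 0x69 (blk 6, set 2) → VC-HIT  vc=[22, 28, 10]

MISSES = 5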